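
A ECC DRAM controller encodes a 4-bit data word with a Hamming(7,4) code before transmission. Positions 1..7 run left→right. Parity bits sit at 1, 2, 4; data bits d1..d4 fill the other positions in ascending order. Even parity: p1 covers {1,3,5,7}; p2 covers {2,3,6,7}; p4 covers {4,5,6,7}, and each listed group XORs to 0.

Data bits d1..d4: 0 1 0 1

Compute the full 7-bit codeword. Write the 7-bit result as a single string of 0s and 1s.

0100101

Place data at non-parity positions: p1 p2 0 p4 1 0 1
p1 (pos 1,3,5,7): XOR of data positions = 0⊕1⊕1 = 0
p2 (pos 2,3,6,7): XOR of data positions = 0⊕0⊕1 = 1
p4 (pos 4,5,6,7): XOR of data positions = 1⊕0⊕1 = 0
Codeword: 0100101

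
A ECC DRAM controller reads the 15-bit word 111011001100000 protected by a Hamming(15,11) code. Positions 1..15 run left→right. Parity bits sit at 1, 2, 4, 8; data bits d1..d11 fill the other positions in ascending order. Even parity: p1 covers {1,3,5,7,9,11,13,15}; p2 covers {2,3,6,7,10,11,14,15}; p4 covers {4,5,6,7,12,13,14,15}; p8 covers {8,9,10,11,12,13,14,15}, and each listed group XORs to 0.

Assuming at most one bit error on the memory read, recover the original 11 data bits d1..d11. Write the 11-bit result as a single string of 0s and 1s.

s1 (pos 1,3,5,7,9,11,13,15): 1⊕1⊕1⊕0⊕1⊕0⊕0⊕0 = 0
s2 (pos 2,3,6,7,10,11,14,15): 1⊕1⊕1⊕0⊕1⊕0⊕0⊕0 = 0
s4 (pos 4,5,6,7,12,13,14,15): 0⊕1⊕1⊕0⊕0⊕0⊕0⊕0 = 0
s8 (pos 8,9,10,11,12,13,14,15): 0⊕1⊕1⊕0⊕0⊕0⊕0⊕0 = 0
Syndrome s8…s1 = 0000 → no error.
Read data bits from positions 3,5,6,7,9,10,11,12,13,14,15: 11101100000

11101100000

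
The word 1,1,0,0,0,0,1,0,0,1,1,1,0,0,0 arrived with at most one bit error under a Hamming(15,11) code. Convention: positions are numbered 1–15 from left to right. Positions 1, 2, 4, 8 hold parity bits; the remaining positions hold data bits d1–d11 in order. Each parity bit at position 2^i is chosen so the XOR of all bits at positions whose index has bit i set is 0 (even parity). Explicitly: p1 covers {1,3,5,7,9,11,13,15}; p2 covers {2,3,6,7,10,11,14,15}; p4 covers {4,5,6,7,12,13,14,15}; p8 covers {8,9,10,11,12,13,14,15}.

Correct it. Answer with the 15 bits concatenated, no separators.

s1 (pos 1,3,5,7,9,11,13,15): 1⊕0⊕0⊕1⊕0⊕1⊕0⊕0 = 1
s2 (pos 2,3,6,7,10,11,14,15): 1⊕0⊕0⊕1⊕1⊕1⊕0⊕0 = 0
s4 (pos 4,5,6,7,12,13,14,15): 0⊕0⊕0⊕1⊕1⊕0⊕0⊕0 = 0
s8 (pos 8,9,10,11,12,13,14,15): 0⊕0⊕1⊕1⊕1⊕0⊕0⊕0 = 1
Syndrome s8…s1 = 1001 → error at position 9.
Flip position 9: 110000100111000 → 110000101111000

110000101111000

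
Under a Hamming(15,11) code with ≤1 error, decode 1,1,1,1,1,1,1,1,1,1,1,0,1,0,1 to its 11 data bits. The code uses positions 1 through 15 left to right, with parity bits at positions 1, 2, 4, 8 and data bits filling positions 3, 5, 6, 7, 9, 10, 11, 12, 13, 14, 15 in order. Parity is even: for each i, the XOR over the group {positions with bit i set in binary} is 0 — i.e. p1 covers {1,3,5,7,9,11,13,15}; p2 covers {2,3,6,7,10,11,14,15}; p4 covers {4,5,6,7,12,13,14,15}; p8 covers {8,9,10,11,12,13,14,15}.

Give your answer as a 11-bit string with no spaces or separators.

11111110101

s1 (pos 1,3,5,7,9,11,13,15): 1⊕1⊕1⊕1⊕1⊕1⊕1⊕1 = 0
s2 (pos 2,3,6,7,10,11,14,15): 1⊕1⊕1⊕1⊕1⊕1⊕0⊕1 = 1
s4 (pos 4,5,6,7,12,13,14,15): 1⊕1⊕1⊕1⊕0⊕1⊕0⊕1 = 0
s8 (pos 8,9,10,11,12,13,14,15): 1⊕1⊕1⊕1⊕0⊕1⊕0⊕1 = 0
Syndrome s8…s1 = 0010 → error at position 2.
Flip position 2: 111111111110101 → 101111111110101
Read data bits from positions 3,5,6,7,9,10,11,12,13,14,15: 11111110101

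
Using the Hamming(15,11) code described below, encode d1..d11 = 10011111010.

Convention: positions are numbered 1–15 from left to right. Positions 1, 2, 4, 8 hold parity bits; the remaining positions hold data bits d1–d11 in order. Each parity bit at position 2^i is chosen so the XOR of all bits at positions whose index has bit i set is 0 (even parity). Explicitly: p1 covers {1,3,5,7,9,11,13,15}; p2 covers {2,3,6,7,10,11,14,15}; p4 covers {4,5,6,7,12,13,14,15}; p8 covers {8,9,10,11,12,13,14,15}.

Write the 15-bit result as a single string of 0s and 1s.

Place data at non-parity positions: p1 p2 1 p4 0 0 1 p8 1 1 1 1 0 1 0
p1 (pos 1,3,5,7,9,11,13,15): XOR of data positions = 1⊕0⊕1⊕1⊕1⊕0⊕0 = 0
p2 (pos 2,3,6,7,10,11,14,15): XOR of data positions = 1⊕0⊕1⊕1⊕1⊕1⊕0 = 1
p4 (pos 4,5,6,7,12,13,14,15): XOR of data positions = 0⊕0⊕1⊕1⊕0⊕1⊕0 = 1
p8 (pos 8,9,10,11,12,13,14,15): XOR of data positions = 1⊕1⊕1⊕1⊕0⊕1⊕0 = 1
Codeword: 011100111111010

011100111111010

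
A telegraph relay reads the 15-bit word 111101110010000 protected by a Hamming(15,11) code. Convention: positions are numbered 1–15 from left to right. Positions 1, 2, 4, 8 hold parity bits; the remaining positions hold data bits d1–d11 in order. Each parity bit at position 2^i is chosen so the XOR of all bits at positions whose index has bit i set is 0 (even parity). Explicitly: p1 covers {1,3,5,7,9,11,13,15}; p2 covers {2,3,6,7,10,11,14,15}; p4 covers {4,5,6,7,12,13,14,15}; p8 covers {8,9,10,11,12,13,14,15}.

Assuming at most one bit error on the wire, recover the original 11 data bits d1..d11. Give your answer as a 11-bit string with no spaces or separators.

10010010000

s1 (pos 1,3,5,7,9,11,13,15): 1⊕1⊕0⊕1⊕0⊕1⊕0⊕0 = 0
s2 (pos 2,3,6,7,10,11,14,15): 1⊕1⊕1⊕1⊕0⊕1⊕0⊕0 = 1
s4 (pos 4,5,6,7,12,13,14,15): 1⊕0⊕1⊕1⊕0⊕0⊕0⊕0 = 1
s8 (pos 8,9,10,11,12,13,14,15): 1⊕0⊕0⊕1⊕0⊕0⊕0⊕0 = 0
Syndrome s8…s1 = 0110 → error at position 6.
Flip position 6: 111101110010000 → 111100110010000
Read data bits from positions 3,5,6,7,9,10,11,12,13,14,15: 10010010000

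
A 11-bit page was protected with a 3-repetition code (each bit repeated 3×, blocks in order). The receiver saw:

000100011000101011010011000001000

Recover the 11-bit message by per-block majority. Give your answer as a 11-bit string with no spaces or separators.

Block 1 (000): 0 ones → 0
Block 2 (100): 1 one → 0
Block 3 (011): 2 ones → 1
Block 4 (000): 0 ones → 0
Block 5 (101): 2 ones → 1
Block 6 (011): 2 ones → 1
Block 7 (010): 1 one → 0
Block 8 (011): 2 ones → 1
Block 9 (000): 0 ones → 0
Block 10 (001): 1 one → 0
Block 11 (000): 0 ones → 0

00101101000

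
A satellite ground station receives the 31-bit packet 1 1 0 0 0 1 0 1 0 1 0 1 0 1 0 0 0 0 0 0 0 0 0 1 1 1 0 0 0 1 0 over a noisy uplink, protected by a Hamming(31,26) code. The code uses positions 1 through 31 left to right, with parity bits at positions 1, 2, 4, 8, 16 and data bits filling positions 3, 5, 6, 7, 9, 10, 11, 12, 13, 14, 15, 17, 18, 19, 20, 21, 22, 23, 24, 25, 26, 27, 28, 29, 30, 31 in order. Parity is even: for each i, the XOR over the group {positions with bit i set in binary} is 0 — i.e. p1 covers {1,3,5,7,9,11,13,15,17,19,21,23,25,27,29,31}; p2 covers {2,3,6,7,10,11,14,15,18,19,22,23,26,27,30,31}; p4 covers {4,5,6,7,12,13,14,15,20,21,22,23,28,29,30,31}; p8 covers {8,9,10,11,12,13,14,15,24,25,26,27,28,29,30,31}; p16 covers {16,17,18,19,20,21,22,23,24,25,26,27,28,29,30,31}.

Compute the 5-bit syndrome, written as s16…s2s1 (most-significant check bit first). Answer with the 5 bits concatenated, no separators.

s1 (pos 1,3,5,7,9,11,13,15,17,19,21,23,25,27,29,31): 1⊕0⊕0⊕0⊕0⊕0⊕0⊕0⊕0⊕0⊕0⊕0⊕1⊕0⊕0⊕0 = 0
s2 (pos 2,3,6,7,10,11,14,15,18,19,22,23,26,27,30,31): 1⊕0⊕1⊕0⊕1⊕0⊕1⊕0⊕0⊕0⊕0⊕0⊕1⊕0⊕1⊕0 = 0
s4 (pos 4,5,6,7,12,13,14,15,20,21,22,23,28,29,30,31): 0⊕0⊕1⊕0⊕1⊕0⊕1⊕0⊕0⊕0⊕0⊕0⊕0⊕0⊕1⊕0 = 0
s8 (pos 8,9,10,11,12,13,14,15,24,25,26,27,28,29,30,31): 1⊕0⊕1⊕0⊕1⊕0⊕1⊕0⊕1⊕1⊕1⊕0⊕0⊕0⊕1⊕0 = 0
s16 (pos 16,17,18,19,20,21,22,23,24,25,26,27,28,29,30,31): 0⊕0⊕0⊕0⊕0⊕0⊕0⊕0⊕1⊕1⊕1⊕0⊕0⊕0⊕1⊕0 = 0
Syndrome s16…s1 = 00000 → no error.

00000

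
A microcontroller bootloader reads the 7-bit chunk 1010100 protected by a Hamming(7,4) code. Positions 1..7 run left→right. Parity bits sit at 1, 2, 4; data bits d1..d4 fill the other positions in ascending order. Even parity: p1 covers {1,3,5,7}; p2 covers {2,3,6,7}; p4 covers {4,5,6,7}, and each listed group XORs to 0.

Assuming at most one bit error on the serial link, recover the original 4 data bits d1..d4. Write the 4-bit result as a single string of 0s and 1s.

s1 (pos 1,3,5,7): 1⊕1⊕1⊕0 = 1
s2 (pos 2,3,6,7): 0⊕1⊕0⊕0 = 1
s4 (pos 4,5,6,7): 0⊕1⊕0⊕0 = 1
Syndrome s4…s1 = 111 → error at position 7.
Flip position 7: 1010100 → 1010101
Read data bits from positions 3,5,6,7: 1101

1101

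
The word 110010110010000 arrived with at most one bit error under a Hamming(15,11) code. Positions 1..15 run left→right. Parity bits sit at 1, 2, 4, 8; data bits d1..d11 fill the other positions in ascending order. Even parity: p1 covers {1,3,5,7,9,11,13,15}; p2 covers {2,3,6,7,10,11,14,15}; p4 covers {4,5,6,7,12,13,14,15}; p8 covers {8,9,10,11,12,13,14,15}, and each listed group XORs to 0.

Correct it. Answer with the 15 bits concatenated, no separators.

100010110010000

s1 (pos 1,3,5,7,9,11,13,15): 1⊕0⊕1⊕1⊕0⊕1⊕0⊕0 = 0
s2 (pos 2,3,6,7,10,11,14,15): 1⊕0⊕0⊕1⊕0⊕1⊕0⊕0 = 1
s4 (pos 4,5,6,7,12,13,14,15): 0⊕1⊕0⊕1⊕0⊕0⊕0⊕0 = 0
s8 (pos 8,9,10,11,12,13,14,15): 1⊕0⊕0⊕1⊕0⊕0⊕0⊕0 = 0
Syndrome s8…s1 = 0010 → error at position 2.
Flip position 2: 110010110010000 → 100010110010000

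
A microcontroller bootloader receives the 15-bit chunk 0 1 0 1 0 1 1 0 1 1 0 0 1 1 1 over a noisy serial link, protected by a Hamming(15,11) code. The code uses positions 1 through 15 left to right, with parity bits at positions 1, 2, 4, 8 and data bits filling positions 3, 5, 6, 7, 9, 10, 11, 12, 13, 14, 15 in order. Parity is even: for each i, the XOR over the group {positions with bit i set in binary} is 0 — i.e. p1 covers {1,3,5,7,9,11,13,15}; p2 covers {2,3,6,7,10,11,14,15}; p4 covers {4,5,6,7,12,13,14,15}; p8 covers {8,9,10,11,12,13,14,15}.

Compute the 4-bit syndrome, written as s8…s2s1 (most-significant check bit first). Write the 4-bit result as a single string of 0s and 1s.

s1 (pos 1,3,5,7,9,11,13,15): 0⊕0⊕0⊕1⊕1⊕0⊕1⊕1 = 0
s2 (pos 2,3,6,7,10,11,14,15): 1⊕0⊕1⊕1⊕1⊕0⊕1⊕1 = 0
s4 (pos 4,5,6,7,12,13,14,15): 1⊕0⊕1⊕1⊕0⊕1⊕1⊕1 = 0
s8 (pos 8,9,10,11,12,13,14,15): 0⊕1⊕1⊕0⊕0⊕1⊕1⊕1 = 1
Syndrome s8…s1 = 1000 → error at position 8.

1000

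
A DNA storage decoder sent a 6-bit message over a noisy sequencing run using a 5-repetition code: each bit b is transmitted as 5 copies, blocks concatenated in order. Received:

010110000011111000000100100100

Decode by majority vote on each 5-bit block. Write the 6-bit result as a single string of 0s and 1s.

Block 1 (01011): 3 ones → 1
Block 2 (00000): 0 ones → 0
Block 3 (11111): 5 ones → 1
Block 4 (00000): 0 ones → 0
Block 5 (01001): 2 ones → 0
Block 6 (00100): 1 one → 0

101000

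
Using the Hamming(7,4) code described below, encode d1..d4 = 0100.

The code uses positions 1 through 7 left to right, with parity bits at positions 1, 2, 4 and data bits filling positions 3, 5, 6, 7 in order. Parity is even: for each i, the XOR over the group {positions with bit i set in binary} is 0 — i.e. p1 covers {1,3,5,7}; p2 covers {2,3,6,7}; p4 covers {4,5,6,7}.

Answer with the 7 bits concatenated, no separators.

1001100

Place data at non-parity positions: p1 p2 0 p4 1 0 0
p1 (pos 1,3,5,7): XOR of data positions = 0⊕1⊕0 = 1
p2 (pos 2,3,6,7): XOR of data positions = 0⊕0⊕0 = 0
p4 (pos 4,5,6,7): XOR of data positions = 1⊕0⊕0 = 1
Codeword: 1001100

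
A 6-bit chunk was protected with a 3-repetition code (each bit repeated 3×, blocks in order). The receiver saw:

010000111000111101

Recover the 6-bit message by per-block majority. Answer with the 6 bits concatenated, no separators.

Block 1 (010): 1 one → 0
Block 2 (000): 0 ones → 0
Block 3 (111): 3 ones → 1
Block 4 (000): 0 ones → 0
Block 5 (111): 3 ones → 1
Block 6 (101): 2 ones → 1

001011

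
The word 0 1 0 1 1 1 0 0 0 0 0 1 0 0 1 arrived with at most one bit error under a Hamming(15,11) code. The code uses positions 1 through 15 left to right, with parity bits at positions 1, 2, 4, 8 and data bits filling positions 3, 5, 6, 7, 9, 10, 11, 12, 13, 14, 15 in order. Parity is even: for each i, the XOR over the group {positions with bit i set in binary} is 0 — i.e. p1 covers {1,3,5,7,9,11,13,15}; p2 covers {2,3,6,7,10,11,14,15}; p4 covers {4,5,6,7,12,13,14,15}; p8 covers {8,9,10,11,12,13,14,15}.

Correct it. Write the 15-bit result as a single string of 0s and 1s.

s1 (pos 1,3,5,7,9,11,13,15): 0⊕0⊕1⊕0⊕0⊕0⊕0⊕1 = 0
s2 (pos 2,3,6,7,10,11,14,15): 1⊕0⊕1⊕0⊕0⊕0⊕0⊕1 = 1
s4 (pos 4,5,6,7,12,13,14,15): 1⊕1⊕1⊕0⊕1⊕0⊕0⊕1 = 1
s8 (pos 8,9,10,11,12,13,14,15): 0⊕0⊕0⊕0⊕1⊕0⊕0⊕1 = 0
Syndrome s8…s1 = 0110 → error at position 6.
Flip position 6: 010111000001001 → 010110000001001

010110000001001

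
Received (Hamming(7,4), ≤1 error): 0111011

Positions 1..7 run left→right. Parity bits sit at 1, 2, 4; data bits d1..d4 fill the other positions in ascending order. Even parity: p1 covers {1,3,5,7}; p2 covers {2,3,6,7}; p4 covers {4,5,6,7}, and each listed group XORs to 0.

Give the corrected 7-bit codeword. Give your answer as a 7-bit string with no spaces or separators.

0110011

s1 (pos 1,3,5,7): 0⊕1⊕0⊕1 = 0
s2 (pos 2,3,6,7): 1⊕1⊕1⊕1 = 0
s4 (pos 4,5,6,7): 1⊕0⊕1⊕1 = 1
Syndrome s4…s1 = 100 → error at position 4.
Flip position 4: 0111011 → 0110011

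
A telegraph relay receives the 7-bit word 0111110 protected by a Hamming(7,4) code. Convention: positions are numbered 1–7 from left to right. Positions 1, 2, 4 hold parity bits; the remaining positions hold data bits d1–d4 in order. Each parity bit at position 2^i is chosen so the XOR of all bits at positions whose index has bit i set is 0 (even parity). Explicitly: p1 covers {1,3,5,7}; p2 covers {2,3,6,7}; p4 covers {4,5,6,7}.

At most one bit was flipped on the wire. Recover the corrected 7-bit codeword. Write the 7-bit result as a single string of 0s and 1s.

s1 (pos 1,3,5,7): 0⊕1⊕1⊕0 = 0
s2 (pos 2,3,6,7): 1⊕1⊕1⊕0 = 1
s4 (pos 4,5,6,7): 1⊕1⊕1⊕0 = 1
Syndrome s4…s1 = 110 → error at position 6.
Flip position 6: 0111110 → 0111100

0111100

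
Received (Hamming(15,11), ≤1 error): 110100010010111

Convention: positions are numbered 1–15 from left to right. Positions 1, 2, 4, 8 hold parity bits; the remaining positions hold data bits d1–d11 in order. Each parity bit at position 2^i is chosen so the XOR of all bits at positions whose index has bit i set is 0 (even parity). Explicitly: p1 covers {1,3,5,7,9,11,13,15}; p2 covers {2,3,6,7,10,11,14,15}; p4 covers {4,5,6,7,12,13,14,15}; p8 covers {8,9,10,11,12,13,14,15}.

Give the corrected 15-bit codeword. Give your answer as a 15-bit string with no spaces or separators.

110100000010111

s1 (pos 1,3,5,7,9,11,13,15): 1⊕0⊕0⊕0⊕0⊕1⊕1⊕1 = 0
s2 (pos 2,3,6,7,10,11,14,15): 1⊕0⊕0⊕0⊕0⊕1⊕1⊕1 = 0
s4 (pos 4,5,6,7,12,13,14,15): 1⊕0⊕0⊕0⊕0⊕1⊕1⊕1 = 0
s8 (pos 8,9,10,11,12,13,14,15): 1⊕0⊕0⊕1⊕0⊕1⊕1⊕1 = 1
Syndrome s8…s1 = 1000 → error at position 8.
Flip position 8: 110100010010111 → 110100000010111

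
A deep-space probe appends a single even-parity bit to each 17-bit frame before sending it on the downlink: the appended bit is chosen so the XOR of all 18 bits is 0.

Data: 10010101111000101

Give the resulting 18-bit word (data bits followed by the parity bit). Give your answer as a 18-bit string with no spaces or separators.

XOR of the 17 data bits: 1⊕0⊕0⊕1⊕0⊕1⊕0⊕1⊕1⊕1⊕1⊕0⊕0⊕0⊕1⊕0⊕1 = 1
Parity bit = 1 (so all 18 bits XOR to 0).

100101011110001011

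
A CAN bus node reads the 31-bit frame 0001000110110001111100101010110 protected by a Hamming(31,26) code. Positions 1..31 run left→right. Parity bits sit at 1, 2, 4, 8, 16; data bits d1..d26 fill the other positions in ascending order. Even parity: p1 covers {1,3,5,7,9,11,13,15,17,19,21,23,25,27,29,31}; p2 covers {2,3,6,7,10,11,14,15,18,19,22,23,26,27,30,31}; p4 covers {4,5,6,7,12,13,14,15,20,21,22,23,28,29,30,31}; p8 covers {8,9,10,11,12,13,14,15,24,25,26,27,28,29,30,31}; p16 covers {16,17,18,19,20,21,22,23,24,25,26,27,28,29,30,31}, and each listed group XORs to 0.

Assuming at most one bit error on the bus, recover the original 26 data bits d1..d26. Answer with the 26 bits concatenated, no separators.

00001011000111100101010110

s1 (pos 1,3,5,7,9,11,13,15,17,19,21,23,25,27,29,31): 0⊕0⊕0⊕0⊕1⊕1⊕0⊕0⊕1⊕1⊕0⊕1⊕1⊕1⊕1⊕0 = 0
s2 (pos 2,3,6,7,10,11,14,15,18,19,22,23,26,27,30,31): 0⊕0⊕0⊕0⊕0⊕1⊕0⊕0⊕1⊕1⊕0⊕1⊕0⊕1⊕1⊕0 = 0
s4 (pos 4,5,6,7,12,13,14,15,20,21,22,23,28,29,30,31): 1⊕0⊕0⊕0⊕1⊕0⊕0⊕0⊕1⊕0⊕0⊕1⊕0⊕1⊕1⊕0 = 0
s8 (pos 8,9,10,11,12,13,14,15,24,25,26,27,28,29,30,31): 1⊕1⊕0⊕1⊕1⊕0⊕0⊕0⊕0⊕1⊕0⊕1⊕0⊕1⊕1⊕0 = 0
s16 (pos 16,17,18,19,20,21,22,23,24,25,26,27,28,29,30,31): 1⊕1⊕1⊕1⊕1⊕0⊕0⊕1⊕0⊕1⊕0⊕1⊕0⊕1⊕1⊕0 = 0
Syndrome s16…s1 = 00000 → no error.
Read data bits from positions 3,5,6,7,9,10,11,12,13,14,15,17,18,19,20,21,22,23,24,25,26,27,28,29,30,31: 00001011000111100101010110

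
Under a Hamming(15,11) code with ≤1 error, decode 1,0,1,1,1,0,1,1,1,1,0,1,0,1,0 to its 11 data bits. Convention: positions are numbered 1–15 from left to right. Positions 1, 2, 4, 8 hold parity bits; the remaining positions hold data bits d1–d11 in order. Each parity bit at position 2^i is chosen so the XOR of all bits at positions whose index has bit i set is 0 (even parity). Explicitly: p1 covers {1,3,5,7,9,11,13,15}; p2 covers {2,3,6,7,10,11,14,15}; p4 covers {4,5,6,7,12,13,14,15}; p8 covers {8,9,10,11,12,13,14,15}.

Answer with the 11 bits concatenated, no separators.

11011101110

s1 (pos 1,3,5,7,9,11,13,15): 1⊕1⊕1⊕1⊕1⊕0⊕0⊕0 = 1
s2 (pos 2,3,6,7,10,11,14,15): 0⊕1⊕0⊕1⊕1⊕0⊕1⊕0 = 0
s4 (pos 4,5,6,7,12,13,14,15): 1⊕1⊕0⊕1⊕1⊕0⊕1⊕0 = 1
s8 (pos 8,9,10,11,12,13,14,15): 1⊕1⊕1⊕0⊕1⊕0⊕1⊕0 = 1
Syndrome s8…s1 = 1101 → error at position 13.
Flip position 13: 101110111101010 → 101110111101110
Read data bits from positions 3,5,6,7,9,10,11,12,13,14,15: 11011101110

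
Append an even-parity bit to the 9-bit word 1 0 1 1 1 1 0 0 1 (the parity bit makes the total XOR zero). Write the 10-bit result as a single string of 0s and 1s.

XOR of the 9 data bits: 1⊕0⊕1⊕1⊕1⊕1⊕0⊕0⊕1 = 0
Parity bit = 0 (so all 10 bits XOR to 0).

1011110010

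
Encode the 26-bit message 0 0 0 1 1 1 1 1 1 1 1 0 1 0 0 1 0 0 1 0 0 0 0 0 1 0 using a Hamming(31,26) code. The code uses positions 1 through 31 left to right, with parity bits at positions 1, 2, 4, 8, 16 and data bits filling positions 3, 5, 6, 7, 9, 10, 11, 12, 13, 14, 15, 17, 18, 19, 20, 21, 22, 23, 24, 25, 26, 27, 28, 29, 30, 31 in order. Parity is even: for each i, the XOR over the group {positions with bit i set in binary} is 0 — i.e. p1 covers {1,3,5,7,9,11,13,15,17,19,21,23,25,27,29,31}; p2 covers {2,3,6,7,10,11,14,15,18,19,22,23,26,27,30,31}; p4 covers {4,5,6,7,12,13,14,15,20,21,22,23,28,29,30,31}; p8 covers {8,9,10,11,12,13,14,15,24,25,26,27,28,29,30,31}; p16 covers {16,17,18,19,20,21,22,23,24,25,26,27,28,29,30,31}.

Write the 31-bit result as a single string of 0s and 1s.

Place data at non-parity positions: p1 p2 0 p4 0 0 1 p8 1 1 1 1 1 1 1 p16 0 1 0 0 1 0 0 1 0 0 0 0 0 1 0
p1 (pos 1,3,5,7,9,11,13,15,17,19,21,23,25,27,29,31): XOR of data positions = 0⊕0⊕1⊕1⊕1⊕1⊕1⊕0⊕0⊕1⊕0⊕0⊕0⊕0⊕0 = 0
p2 (pos 2,3,6,7,10,11,14,15,18,19,22,23,26,27,30,31): XOR of data positions = 0⊕0⊕1⊕1⊕1⊕1⊕1⊕1⊕0⊕0⊕0⊕0⊕0⊕1⊕0 = 1
p4 (pos 4,5,6,7,12,13,14,15,20,21,22,23,28,29,30,31): XOR of data positions = 0⊕0⊕1⊕1⊕1⊕1⊕1⊕0⊕1⊕0⊕0⊕0⊕0⊕1⊕0 = 1
p8 (pos 8,9,10,11,12,13,14,15,24,25,26,27,28,29,30,31): XOR of data positions = 1⊕1⊕1⊕1⊕1⊕1⊕1⊕1⊕0⊕0⊕0⊕0⊕0⊕1⊕0 = 1
p16 (pos 16,17,18,19,20,21,22,23,24,25,26,27,28,29,30,31): XOR of data positions = 0⊕1⊕0⊕0⊕1⊕0⊕0⊕1⊕0⊕0⊕0⊕0⊕0⊕1⊕0 = 0
Codeword: 0101001111111110010010010000010

0101001111111110010010010000010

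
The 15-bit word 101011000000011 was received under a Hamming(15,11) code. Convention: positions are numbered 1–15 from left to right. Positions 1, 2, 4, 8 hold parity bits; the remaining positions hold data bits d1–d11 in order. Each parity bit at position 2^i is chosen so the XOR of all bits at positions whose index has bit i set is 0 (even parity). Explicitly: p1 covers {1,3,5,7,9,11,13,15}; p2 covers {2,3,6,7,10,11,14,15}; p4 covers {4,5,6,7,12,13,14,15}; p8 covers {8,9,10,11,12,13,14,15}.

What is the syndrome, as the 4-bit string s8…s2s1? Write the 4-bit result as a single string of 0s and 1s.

0000

s1 (pos 1,3,5,7,9,11,13,15): 1⊕1⊕1⊕0⊕0⊕0⊕0⊕1 = 0
s2 (pos 2,3,6,7,10,11,14,15): 0⊕1⊕1⊕0⊕0⊕0⊕1⊕1 = 0
s4 (pos 4,5,6,7,12,13,14,15): 0⊕1⊕1⊕0⊕0⊕0⊕1⊕1 = 0
s8 (pos 8,9,10,11,12,13,14,15): 0⊕0⊕0⊕0⊕0⊕0⊕1⊕1 = 0
Syndrome s8…s1 = 0000 → no error.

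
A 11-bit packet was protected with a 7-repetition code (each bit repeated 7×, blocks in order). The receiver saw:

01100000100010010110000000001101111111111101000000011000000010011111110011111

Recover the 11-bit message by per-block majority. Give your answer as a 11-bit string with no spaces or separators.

00001100011

Block 1 (0110000): 2 ones → 0
Block 2 (0100010): 2 ones → 0
Block 3 (0101100): 3 ones → 0
Block 4 (0000000): 0 ones → 0
Block 5 (1101111): 6 ones → 1
Block 6 (1111111): 7 ones → 1
Block 7 (0100000): 1 one → 0
Block 8 (0011000): 2 ones → 0
Block 9 (0000100): 1 one → 0
Block 10 (1111111): 7 ones → 1
Block 11 (0011111): 5 ones → 1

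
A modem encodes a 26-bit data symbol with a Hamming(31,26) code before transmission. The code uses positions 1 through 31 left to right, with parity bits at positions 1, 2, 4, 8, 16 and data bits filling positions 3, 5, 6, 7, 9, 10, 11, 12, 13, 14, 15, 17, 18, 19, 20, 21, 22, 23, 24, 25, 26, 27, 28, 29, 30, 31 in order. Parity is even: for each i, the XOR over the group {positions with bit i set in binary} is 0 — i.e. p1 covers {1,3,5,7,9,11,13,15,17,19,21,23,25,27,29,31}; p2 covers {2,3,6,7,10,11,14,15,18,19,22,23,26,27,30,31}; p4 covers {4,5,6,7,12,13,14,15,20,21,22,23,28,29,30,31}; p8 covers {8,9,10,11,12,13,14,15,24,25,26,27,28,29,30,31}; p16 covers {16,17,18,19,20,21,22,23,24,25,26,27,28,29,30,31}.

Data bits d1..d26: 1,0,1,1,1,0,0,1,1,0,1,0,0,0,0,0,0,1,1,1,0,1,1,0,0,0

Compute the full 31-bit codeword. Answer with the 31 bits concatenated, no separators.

0011011010011011000000111011000

Place data at non-parity positions: p1 p2 1 p4 0 1 1 p8 1 0 0 1 1 0 1 p16 0 0 0 0 0 0 1 1 1 0 1 1 0 0 0
p1 (pos 1,3,5,7,9,11,13,15,17,19,21,23,25,27,29,31): XOR of data positions = 1⊕0⊕1⊕1⊕0⊕1⊕1⊕0⊕0⊕0⊕1⊕1⊕1⊕0⊕0 = 0
p2 (pos 2,3,6,7,10,11,14,15,18,19,22,23,26,27,30,31): XOR of data positions = 1⊕1⊕1⊕0⊕0⊕0⊕1⊕0⊕0⊕0⊕1⊕0⊕1⊕0⊕0 = 0
p4 (pos 4,5,6,7,12,13,14,15,20,21,22,23,28,29,30,31): XOR of data positions = 0⊕1⊕1⊕1⊕1⊕0⊕1⊕0⊕0⊕0⊕1⊕1⊕0⊕0⊕0 = 1
p8 (pos 8,9,10,11,12,13,14,15,24,25,26,27,28,29,30,31): XOR of data positions = 1⊕0⊕0⊕1⊕1⊕0⊕1⊕1⊕1⊕0⊕1⊕1⊕0⊕0⊕0 = 0
p16 (pos 16,17,18,19,20,21,22,23,24,25,26,27,28,29,30,31): XOR of data positions = 0⊕0⊕0⊕0⊕0⊕0⊕1⊕1⊕1⊕0⊕1⊕1⊕0⊕0⊕0 = 1
Codeword: 0011011010011011000000111011000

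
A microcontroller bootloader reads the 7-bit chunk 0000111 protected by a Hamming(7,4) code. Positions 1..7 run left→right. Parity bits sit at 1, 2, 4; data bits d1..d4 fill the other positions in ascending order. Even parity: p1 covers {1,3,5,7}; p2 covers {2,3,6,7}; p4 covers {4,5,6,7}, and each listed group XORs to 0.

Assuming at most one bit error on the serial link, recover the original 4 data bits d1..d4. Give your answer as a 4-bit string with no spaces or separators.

s1 (pos 1,3,5,7): 0⊕0⊕1⊕1 = 0
s2 (pos 2,3,6,7): 0⊕0⊕1⊕1 = 0
s4 (pos 4,5,6,7): 0⊕1⊕1⊕1 = 1
Syndrome s4…s1 = 100 → error at position 4.
Flip position 4: 0000111 → 0001111
Read data bits from positions 3,5,6,7: 0111

0111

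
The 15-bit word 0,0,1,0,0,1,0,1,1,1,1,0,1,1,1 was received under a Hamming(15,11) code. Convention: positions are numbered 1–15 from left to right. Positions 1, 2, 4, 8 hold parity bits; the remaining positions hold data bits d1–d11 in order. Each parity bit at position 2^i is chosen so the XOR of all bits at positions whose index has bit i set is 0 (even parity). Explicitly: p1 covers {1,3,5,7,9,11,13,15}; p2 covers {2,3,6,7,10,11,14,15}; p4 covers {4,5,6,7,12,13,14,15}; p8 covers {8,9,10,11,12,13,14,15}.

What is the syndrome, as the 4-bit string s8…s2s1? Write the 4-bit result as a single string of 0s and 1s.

s1 (pos 1,3,5,7,9,11,13,15): 0⊕1⊕0⊕0⊕1⊕1⊕1⊕1 = 1
s2 (pos 2,3,6,7,10,11,14,15): 0⊕1⊕1⊕0⊕1⊕1⊕1⊕1 = 0
s4 (pos 4,5,6,7,12,13,14,15): 0⊕0⊕1⊕0⊕0⊕1⊕1⊕1 = 0
s8 (pos 8,9,10,11,12,13,14,15): 1⊕1⊕1⊕1⊕0⊕1⊕1⊕1 = 1
Syndrome s8…s1 = 1001 → error at position 9.

1001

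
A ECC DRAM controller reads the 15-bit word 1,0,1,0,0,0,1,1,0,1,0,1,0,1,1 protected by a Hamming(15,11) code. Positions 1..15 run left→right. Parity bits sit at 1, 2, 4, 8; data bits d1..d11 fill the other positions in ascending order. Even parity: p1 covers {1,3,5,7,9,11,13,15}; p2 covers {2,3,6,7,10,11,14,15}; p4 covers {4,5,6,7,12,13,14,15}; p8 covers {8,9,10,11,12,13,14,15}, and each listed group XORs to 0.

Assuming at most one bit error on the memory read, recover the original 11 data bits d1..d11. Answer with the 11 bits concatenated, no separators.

s1 (pos 1,3,5,7,9,11,13,15): 1⊕1⊕0⊕1⊕0⊕0⊕0⊕1 = 0
s2 (pos 2,3,6,7,10,11,14,15): 0⊕1⊕0⊕1⊕1⊕0⊕1⊕1 = 1
s4 (pos 4,5,6,7,12,13,14,15): 0⊕0⊕0⊕1⊕1⊕0⊕1⊕1 = 0
s8 (pos 8,9,10,11,12,13,14,15): 1⊕0⊕1⊕0⊕1⊕0⊕1⊕1 = 1
Syndrome s8…s1 = 1010 → error at position 10.
Flip position 10: 101000110101011 → 101000110001011
Read data bits from positions 3,5,6,7,9,10,11,12,13,14,15: 10010001011

10010001011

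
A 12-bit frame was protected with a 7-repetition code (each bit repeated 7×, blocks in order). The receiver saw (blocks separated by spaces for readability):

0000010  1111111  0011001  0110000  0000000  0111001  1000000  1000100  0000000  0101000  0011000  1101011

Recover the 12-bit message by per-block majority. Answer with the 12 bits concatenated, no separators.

010001000001

Block 1 (0000010): 1 one → 0
Block 2 (1111111): 7 ones → 1
Block 3 (0011001): 3 ones → 0
Block 4 (0110000): 2 ones → 0
Block 5 (0000000): 0 ones → 0
Block 6 (0111001): 4 ones → 1
Block 7 (1000000): 1 one → 0
Block 8 (1000100): 2 ones → 0
Block 9 (0000000): 0 ones → 0
Block 10 (0101000): 2 ones → 0
Block 11 (0011000): 2 ones → 0
Block 12 (1101011): 5 ones → 1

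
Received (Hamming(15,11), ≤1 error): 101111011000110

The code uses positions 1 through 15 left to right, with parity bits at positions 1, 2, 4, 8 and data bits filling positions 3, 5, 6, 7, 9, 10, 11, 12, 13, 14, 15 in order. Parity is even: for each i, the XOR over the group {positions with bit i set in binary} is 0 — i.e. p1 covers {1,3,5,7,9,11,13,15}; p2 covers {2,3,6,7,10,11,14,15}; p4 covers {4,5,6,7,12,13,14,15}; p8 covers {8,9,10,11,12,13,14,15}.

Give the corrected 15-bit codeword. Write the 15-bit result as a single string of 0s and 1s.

s1 (pos 1,3,5,7,9,11,13,15): 1⊕1⊕1⊕0⊕1⊕0⊕1⊕0 = 1
s2 (pos 2,3,6,7,10,11,14,15): 0⊕1⊕1⊕0⊕0⊕0⊕1⊕0 = 1
s4 (pos 4,5,6,7,12,13,14,15): 1⊕1⊕1⊕0⊕0⊕1⊕1⊕0 = 1
s8 (pos 8,9,10,11,12,13,14,15): 1⊕1⊕0⊕0⊕0⊕1⊕1⊕0 = 0
Syndrome s8…s1 = 0111 → error at position 7.
Flip position 7: 101111011000110 → 101111111000110

101111111000110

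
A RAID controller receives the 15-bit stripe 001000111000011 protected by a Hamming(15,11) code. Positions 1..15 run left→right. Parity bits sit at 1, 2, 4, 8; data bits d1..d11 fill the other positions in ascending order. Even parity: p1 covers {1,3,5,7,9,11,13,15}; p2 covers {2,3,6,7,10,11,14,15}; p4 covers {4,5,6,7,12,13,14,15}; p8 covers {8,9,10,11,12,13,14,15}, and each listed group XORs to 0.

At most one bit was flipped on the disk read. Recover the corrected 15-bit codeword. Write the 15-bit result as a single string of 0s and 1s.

s1 (pos 1,3,5,7,9,11,13,15): 0⊕1⊕0⊕1⊕1⊕0⊕0⊕1 = 0
s2 (pos 2,3,6,7,10,11,14,15): 0⊕1⊕0⊕1⊕0⊕0⊕1⊕1 = 0
s4 (pos 4,5,6,7,12,13,14,15): 0⊕0⊕0⊕1⊕0⊕0⊕1⊕1 = 1
s8 (pos 8,9,10,11,12,13,14,15): 1⊕1⊕0⊕0⊕0⊕0⊕1⊕1 = 0
Syndrome s8…s1 = 0100 → error at position 4.
Flip position 4: 001000111000011 → 001100111000011

001100111000011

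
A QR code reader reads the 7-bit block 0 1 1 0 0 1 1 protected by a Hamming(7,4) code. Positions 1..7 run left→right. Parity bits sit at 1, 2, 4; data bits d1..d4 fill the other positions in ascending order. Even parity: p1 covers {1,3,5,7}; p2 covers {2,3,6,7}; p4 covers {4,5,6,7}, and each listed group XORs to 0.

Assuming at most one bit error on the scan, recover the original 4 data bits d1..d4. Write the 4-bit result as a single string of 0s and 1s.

s1 (pos 1,3,5,7): 0⊕1⊕0⊕1 = 0
s2 (pos 2,3,6,7): 1⊕1⊕1⊕1 = 0
s4 (pos 4,5,6,7): 0⊕0⊕1⊕1 = 0
Syndrome s4…s1 = 000 → no error.
Read data bits from positions 3,5,6,7: 1011

1011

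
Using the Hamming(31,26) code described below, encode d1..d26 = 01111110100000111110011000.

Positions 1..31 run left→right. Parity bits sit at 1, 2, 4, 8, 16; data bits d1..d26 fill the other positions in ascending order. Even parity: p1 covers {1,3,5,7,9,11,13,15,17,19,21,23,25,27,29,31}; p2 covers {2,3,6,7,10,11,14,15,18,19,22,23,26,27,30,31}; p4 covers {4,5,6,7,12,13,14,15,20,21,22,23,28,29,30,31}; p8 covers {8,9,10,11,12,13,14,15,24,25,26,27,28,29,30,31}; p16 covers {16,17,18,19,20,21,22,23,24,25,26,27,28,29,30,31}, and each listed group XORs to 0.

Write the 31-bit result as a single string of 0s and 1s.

0101111111101001000111110011000

Place data at non-parity positions: p1 p2 0 p4 1 1 1 p8 1 1 1 0 1 0 0 p16 0 0 0 1 1 1 1 1 0 0 1 1 0 0 0
p1 (pos 1,3,5,7,9,11,13,15,17,19,21,23,25,27,29,31): XOR of data positions = 0⊕1⊕1⊕1⊕1⊕1⊕0⊕0⊕0⊕1⊕1⊕0⊕1⊕0⊕0 = 0
p2 (pos 2,3,6,7,10,11,14,15,18,19,22,23,26,27,30,31): XOR of data positions = 0⊕1⊕1⊕1⊕1⊕0⊕0⊕0⊕0⊕1⊕1⊕0⊕1⊕0⊕0 = 1
p4 (pos 4,5,6,7,12,13,14,15,20,21,22,23,28,29,30,31): XOR of data positions = 1⊕1⊕1⊕0⊕1⊕0⊕0⊕1⊕1⊕1⊕1⊕1⊕0⊕0⊕0 = 1
p8 (pos 8,9,10,11,12,13,14,15,24,25,26,27,28,29,30,31): XOR of data positions = 1⊕1⊕1⊕0⊕1⊕0⊕0⊕1⊕0⊕0⊕1⊕1⊕0⊕0⊕0 = 1
p16 (pos 16,17,18,19,20,21,22,23,24,25,26,27,28,29,30,31): XOR of data positions = 0⊕0⊕0⊕1⊕1⊕1⊕1⊕1⊕0⊕0⊕1⊕1⊕0⊕0⊕0 = 1
Codeword: 0101111111101001000111110011000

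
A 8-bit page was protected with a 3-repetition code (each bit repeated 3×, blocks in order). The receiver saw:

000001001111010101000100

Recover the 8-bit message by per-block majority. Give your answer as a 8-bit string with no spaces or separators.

Block 1 (000): 0 ones → 0
Block 2 (001): 1 one → 0
Block 3 (001): 1 one → 0
Block 4 (111): 3 ones → 1
Block 5 (010): 1 one → 0
Block 6 (101): 2 ones → 1
Block 7 (000): 0 ones → 0
Block 8 (100): 1 one → 0

00010100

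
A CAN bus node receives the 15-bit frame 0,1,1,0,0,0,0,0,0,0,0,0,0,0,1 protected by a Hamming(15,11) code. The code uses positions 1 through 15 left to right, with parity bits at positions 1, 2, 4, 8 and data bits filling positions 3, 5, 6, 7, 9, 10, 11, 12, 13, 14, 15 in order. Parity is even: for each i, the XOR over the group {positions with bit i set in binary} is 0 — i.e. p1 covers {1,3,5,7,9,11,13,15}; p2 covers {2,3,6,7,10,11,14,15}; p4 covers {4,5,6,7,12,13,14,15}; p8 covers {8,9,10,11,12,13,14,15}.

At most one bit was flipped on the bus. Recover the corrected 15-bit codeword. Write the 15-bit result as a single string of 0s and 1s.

011000000000011

s1 (pos 1,3,5,7,9,11,13,15): 0⊕1⊕0⊕0⊕0⊕0⊕0⊕1 = 0
s2 (pos 2,3,6,7,10,11,14,15): 1⊕1⊕0⊕0⊕0⊕0⊕0⊕1 = 1
s4 (pos 4,5,6,7,12,13,14,15): 0⊕0⊕0⊕0⊕0⊕0⊕0⊕1 = 1
s8 (pos 8,9,10,11,12,13,14,15): 0⊕0⊕0⊕0⊕0⊕0⊕0⊕1 = 1
Syndrome s8…s1 = 1110 → error at position 14.
Flip position 14: 011000000000001 → 011000000000011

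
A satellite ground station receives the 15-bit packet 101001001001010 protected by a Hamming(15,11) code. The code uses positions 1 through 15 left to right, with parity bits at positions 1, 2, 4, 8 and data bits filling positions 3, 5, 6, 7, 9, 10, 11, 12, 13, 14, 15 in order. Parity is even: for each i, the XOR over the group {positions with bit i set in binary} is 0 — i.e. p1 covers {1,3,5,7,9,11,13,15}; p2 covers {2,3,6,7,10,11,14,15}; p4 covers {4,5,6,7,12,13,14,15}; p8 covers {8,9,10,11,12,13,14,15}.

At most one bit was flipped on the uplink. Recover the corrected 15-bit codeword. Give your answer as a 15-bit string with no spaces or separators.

s1 (pos 1,3,5,7,9,11,13,15): 1⊕1⊕0⊕0⊕1⊕0⊕0⊕0 = 1
s2 (pos 2,3,6,7,10,11,14,15): 0⊕1⊕1⊕0⊕0⊕0⊕1⊕0 = 1
s4 (pos 4,5,6,7,12,13,14,15): 0⊕0⊕1⊕0⊕1⊕0⊕1⊕0 = 1
s8 (pos 8,9,10,11,12,13,14,15): 0⊕1⊕0⊕0⊕1⊕0⊕1⊕0 = 1
Syndrome s8…s1 = 1111 → error at position 15.
Flip position 15: 101001001001010 → 101001001001011

101001001001011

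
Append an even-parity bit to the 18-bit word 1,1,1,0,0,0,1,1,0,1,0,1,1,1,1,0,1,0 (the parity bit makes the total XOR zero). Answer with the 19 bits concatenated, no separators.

XOR of the 18 data bits: 1⊕1⊕1⊕0⊕0⊕0⊕1⊕1⊕0⊕1⊕0⊕1⊕1⊕1⊕1⊕0⊕1⊕0 = 1
Parity bit = 1 (so all 19 bits XOR to 0).

1110001101011110101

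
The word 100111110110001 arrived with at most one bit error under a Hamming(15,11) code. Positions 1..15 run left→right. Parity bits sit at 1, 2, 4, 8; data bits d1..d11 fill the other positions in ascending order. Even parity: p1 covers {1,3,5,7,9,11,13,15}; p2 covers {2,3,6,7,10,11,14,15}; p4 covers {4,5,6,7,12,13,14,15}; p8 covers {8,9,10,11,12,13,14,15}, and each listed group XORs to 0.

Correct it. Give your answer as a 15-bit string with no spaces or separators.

s1 (pos 1,3,5,7,9,11,13,15): 1⊕0⊕1⊕1⊕0⊕1⊕0⊕1 = 1
s2 (pos 2,3,6,7,10,11,14,15): 0⊕0⊕1⊕1⊕1⊕1⊕0⊕1 = 1
s4 (pos 4,5,6,7,12,13,14,15): 1⊕1⊕1⊕1⊕0⊕0⊕0⊕1 = 1
s8 (pos 8,9,10,11,12,13,14,15): 1⊕0⊕1⊕1⊕0⊕0⊕0⊕1 = 0
Syndrome s8…s1 = 0111 → error at position 7.
Flip position 7: 100111110110001 → 100111010110001

100111010110001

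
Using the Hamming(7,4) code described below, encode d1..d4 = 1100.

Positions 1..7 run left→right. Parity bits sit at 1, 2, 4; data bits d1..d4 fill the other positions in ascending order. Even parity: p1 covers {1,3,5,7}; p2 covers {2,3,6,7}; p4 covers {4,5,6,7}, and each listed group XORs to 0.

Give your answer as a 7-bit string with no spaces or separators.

Place data at non-parity positions: p1 p2 1 p4 1 0 0
p1 (pos 1,3,5,7): XOR of data positions = 1⊕1⊕0 = 0
p2 (pos 2,3,6,7): XOR of data positions = 1⊕0⊕0 = 1
p4 (pos 4,5,6,7): XOR of data positions = 1⊕0⊕0 = 1
Codeword: 0111100

0111100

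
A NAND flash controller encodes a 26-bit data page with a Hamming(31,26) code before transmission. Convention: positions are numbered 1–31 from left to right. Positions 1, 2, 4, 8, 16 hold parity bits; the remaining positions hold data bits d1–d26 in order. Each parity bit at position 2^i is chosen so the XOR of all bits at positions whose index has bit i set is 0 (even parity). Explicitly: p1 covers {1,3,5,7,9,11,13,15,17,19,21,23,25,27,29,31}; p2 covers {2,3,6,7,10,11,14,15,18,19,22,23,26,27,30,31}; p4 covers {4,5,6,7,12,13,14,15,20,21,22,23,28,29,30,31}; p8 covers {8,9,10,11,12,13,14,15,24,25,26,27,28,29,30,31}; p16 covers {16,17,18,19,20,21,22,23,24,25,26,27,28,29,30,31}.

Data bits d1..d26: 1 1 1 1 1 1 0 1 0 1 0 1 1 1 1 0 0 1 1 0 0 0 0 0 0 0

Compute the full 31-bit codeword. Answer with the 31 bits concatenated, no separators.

1011111111010100111100110000000

Place data at non-parity positions: p1 p2 1 p4 1 1 1 p8 1 1 0 1 0 1 0 p16 1 1 1 1 0 0 1 1 0 0 0 0 0 0 0
p1 (pos 1,3,5,7,9,11,13,15,17,19,21,23,25,27,29,31): XOR of data positions = 1⊕1⊕1⊕1⊕0⊕0⊕0⊕1⊕1⊕0⊕1⊕0⊕0⊕0⊕0 = 1
p2 (pos 2,3,6,7,10,11,14,15,18,19,22,23,26,27,30,31): XOR of data positions = 1⊕1⊕1⊕1⊕0⊕1⊕0⊕1⊕1⊕0⊕1⊕0⊕0⊕0⊕0 = 0
p4 (pos 4,5,6,7,12,13,14,15,20,21,22,23,28,29,30,31): XOR of data positions = 1⊕1⊕1⊕1⊕0⊕1⊕0⊕1⊕0⊕0⊕1⊕0⊕0⊕0⊕0 = 1
p8 (pos 8,9,10,11,12,13,14,15,24,25,26,27,28,29,30,31): XOR of data positions = 1⊕1⊕0⊕1⊕0⊕1⊕0⊕1⊕0⊕0⊕0⊕0⊕0⊕0⊕0 = 1
p16 (pos 16,17,18,19,20,21,22,23,24,25,26,27,28,29,30,31): XOR of data positions = 1⊕1⊕1⊕1⊕0⊕0⊕1⊕1⊕0⊕0⊕0⊕0⊕0⊕0⊕0 = 0
Codeword: 1011111111010100111100110000000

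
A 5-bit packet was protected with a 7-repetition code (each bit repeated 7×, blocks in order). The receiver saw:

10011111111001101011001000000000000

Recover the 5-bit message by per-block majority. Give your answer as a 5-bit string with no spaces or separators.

11100

Block 1 (1001111): 5 ones → 1
Block 2 (1111001): 5 ones → 1
Block 3 (1010110): 4 ones → 1
Block 4 (0100000): 1 one → 0
Block 5 (0000000): 0 ones → 0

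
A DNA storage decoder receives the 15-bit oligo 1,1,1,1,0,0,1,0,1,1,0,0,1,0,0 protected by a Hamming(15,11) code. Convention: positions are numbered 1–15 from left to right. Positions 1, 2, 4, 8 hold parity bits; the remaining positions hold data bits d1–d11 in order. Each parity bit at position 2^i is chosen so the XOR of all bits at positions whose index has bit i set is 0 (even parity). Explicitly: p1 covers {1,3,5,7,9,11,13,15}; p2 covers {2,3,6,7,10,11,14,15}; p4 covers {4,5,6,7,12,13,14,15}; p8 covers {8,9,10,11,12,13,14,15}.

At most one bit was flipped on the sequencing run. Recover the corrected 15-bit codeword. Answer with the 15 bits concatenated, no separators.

s1 (pos 1,3,5,7,9,11,13,15): 1⊕1⊕0⊕1⊕1⊕0⊕1⊕0 = 1
s2 (pos 2,3,6,7,10,11,14,15): 1⊕1⊕0⊕1⊕1⊕0⊕0⊕0 = 0
s4 (pos 4,5,6,7,12,13,14,15): 1⊕0⊕0⊕1⊕0⊕1⊕0⊕0 = 1
s8 (pos 8,9,10,11,12,13,14,15): 0⊕1⊕1⊕0⊕0⊕1⊕0⊕0 = 1
Syndrome s8…s1 = 1101 → error at position 13.
Flip position 13: 111100101100100 → 111100101100000

111100101100000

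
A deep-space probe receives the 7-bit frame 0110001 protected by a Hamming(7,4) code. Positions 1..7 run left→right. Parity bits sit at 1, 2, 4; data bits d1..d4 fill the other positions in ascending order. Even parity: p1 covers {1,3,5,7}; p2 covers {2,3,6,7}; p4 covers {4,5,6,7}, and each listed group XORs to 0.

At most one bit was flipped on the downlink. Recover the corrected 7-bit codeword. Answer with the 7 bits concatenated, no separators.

s1 (pos 1,3,5,7): 0⊕1⊕0⊕1 = 0
s2 (pos 2,3,6,7): 1⊕1⊕0⊕1 = 1
s4 (pos 4,5,6,7): 0⊕0⊕0⊕1 = 1
Syndrome s4…s1 = 110 → error at position 6.
Flip position 6: 0110001 → 0110011

0110011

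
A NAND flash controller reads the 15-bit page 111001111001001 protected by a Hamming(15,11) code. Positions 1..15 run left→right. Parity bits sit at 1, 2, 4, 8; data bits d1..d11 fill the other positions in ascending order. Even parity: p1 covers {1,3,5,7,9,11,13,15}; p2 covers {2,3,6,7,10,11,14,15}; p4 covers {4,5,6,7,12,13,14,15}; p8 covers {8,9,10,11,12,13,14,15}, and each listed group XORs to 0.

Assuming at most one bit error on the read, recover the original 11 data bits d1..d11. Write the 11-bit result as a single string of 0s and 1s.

00111001001

s1 (pos 1,3,5,7,9,11,13,15): 1⊕1⊕0⊕1⊕1⊕0⊕0⊕1 = 1
s2 (pos 2,3,6,7,10,11,14,15): 1⊕1⊕1⊕1⊕0⊕0⊕0⊕1 = 1
s4 (pos 4,5,6,7,12,13,14,15): 0⊕0⊕1⊕1⊕1⊕0⊕0⊕1 = 0
s8 (pos 8,9,10,11,12,13,14,15): 1⊕1⊕0⊕0⊕1⊕0⊕0⊕1 = 0
Syndrome s8…s1 = 0011 → error at position 3.
Flip position 3: 111001111001001 → 110001111001001
Read data bits from positions 3,5,6,7,9,10,11,12,13,14,15: 00111001001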